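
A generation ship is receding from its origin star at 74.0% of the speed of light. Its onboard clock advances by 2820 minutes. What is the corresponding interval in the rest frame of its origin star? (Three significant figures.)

4190 minutes

With β = 0.74, γ = 1/√(1 − 0.74²) = 1/√0.4524 = 1.4868.
Time dilation: Δt = γ·Δτ = 1.4868 × 2820 = 4190 minutes.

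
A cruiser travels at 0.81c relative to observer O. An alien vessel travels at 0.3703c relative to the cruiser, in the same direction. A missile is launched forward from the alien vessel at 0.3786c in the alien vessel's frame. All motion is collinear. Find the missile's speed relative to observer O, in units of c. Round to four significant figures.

0.9574c

Compose velocities in two stages. Stage 1 (into S'): u₁ = (0.3786+0.3703)/(1+0.3786×0.3703) = 0.65682.
Stage 2 (into S): u = (0.65682+0.81)/(1+0.65682×0.81) = 0.95744, so the speed is 0.9574c.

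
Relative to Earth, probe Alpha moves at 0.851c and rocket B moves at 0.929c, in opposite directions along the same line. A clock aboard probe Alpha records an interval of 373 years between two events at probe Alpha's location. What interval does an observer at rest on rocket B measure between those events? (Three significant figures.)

3440 years

The velocity of probe Alpha relative to rocket B is (0.851 + 0.929)c / (1 + 0.851×0.929) = 0.99409c; relative speed 0.99409c.
At |u| = 0.99409c, γ = (1 − 0.988215)^(−1/2) = 9.2116.
Probe Alpha's interval is proper; time dilation gives Δt_B = γΔτ = 9.2116 × 373 years = 3440 years.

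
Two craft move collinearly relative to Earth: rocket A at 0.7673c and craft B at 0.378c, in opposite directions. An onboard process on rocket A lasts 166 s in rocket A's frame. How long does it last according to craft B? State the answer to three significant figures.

361 s

The velocity of rocket A relative to craft B is (0.7673 + 0.378)c / (1 + 0.7673×0.378) = 0.8878c; relative speed 0.8878c.
γ for this relative speed: γ = 1/√(1 − 0.788189) = 2.1728.
Rocket A's interval is proper; time dilation gives Δt_B = γΔτ = 2.1728 × 166 s = 361 s.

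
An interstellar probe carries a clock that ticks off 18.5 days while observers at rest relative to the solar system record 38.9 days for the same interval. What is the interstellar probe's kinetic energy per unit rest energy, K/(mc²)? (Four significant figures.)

1.103

The time-dilation ratio gives γ = 38.9/18.5 = 2.1027.
K/(mc²) = γ − 1 = 2.1027 − 1 = 1.103.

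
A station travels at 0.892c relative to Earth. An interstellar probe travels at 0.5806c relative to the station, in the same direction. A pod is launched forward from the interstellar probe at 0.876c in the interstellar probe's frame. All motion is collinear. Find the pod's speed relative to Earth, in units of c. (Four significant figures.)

Compose velocities in two stages. Stage 1 (into S'): u₁ = (0.876+0.5806)/(1+0.876×0.5806) = 0.96553.
Stage 2 (into S): u = (0.96553+0.892)/(1+0.96553×0.892) = 0.998, so the speed is 0.9980c.

0.9980c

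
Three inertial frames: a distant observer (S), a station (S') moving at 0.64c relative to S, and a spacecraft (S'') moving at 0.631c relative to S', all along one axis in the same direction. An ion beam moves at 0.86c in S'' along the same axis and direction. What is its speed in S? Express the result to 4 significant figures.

First combine the ion beam and spacecraft (S''→S'): u₁ = (0.86 + 0.631)/(1 + 0.86×0.631) = 1.491/1.54266 = 0.96651.
Then combine with the station (S'→S): u = (0.96651 + 0.64)/(1 + 0.96651×0.64) = 1.60651/1.6185664 = 0.99255.

0.9926c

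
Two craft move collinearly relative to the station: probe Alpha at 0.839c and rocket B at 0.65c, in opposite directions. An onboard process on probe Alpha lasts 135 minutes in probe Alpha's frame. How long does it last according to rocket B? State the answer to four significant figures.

The velocity of probe Alpha relative to rocket B is (0.839 + 0.65)c / (1 + 0.839×0.65) = 0.96354c; relative speed 0.96354c.
γ for this relative speed: γ = 1/√(1 − 0.928409) = 3.7374.
Probe Alpha's interval is proper; time dilation gives Δt_B = γΔτ = 3.7374 × 135 minutes = 504.5 minutes.

504.5 minutes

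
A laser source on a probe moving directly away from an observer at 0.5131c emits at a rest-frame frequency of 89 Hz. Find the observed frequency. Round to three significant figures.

50.5 Hz

Relativistic Doppler (source moving away): f_obs = f_src · √((1−β)/(1+β)).
With β = 0.5131: factor = √(0.4869/1.5131) = 0.56727.
f_obs = 89 × 0.56727 = 50.5 Hz.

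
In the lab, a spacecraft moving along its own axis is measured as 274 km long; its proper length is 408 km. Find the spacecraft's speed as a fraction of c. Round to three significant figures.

0.741c

Length contraction gives γ = L₀/L = 408/274 = 1.4891.
β = √(1 − 1/γ²) = √0.549025 = 0.741.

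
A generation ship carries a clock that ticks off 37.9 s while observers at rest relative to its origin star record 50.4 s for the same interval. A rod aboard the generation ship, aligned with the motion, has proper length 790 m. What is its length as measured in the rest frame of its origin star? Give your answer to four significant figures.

594.1 m

γ = Δt/Δτ = 50.4/37.9 = 1.32982.
The rod contracts by the same γ: 790 m / 1.32982 = 594.1 m.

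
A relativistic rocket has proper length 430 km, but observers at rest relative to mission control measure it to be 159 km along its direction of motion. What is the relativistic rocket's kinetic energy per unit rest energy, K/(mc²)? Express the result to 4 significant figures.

1.704

Length contraction gives γ = L₀/L = 430/159 = 2.7044.
Since K = (γ−1)mc², K/(mc²) = 2.7044 − 1 = 1.704.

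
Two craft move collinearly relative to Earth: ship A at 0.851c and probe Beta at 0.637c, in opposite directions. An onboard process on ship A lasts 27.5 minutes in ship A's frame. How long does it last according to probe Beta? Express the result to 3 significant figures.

Speed of ship A in probe Beta's frame: u = (v_A + v_B)/(1 + v_A v_B/c²) = (0.851 + 0.637)/(1 + 0.851×0.637) = 1.488/1.542087 = 0.96493; |u| = 0.96493c.
γ for this relative speed: γ = 1/√(1 − 0.93109) = 3.8094.
Ship A's interval is proper; time dilation gives Δt_B = γΔτ = 3.8094 × 27.5 minutes = 105 minutes.

105 minutes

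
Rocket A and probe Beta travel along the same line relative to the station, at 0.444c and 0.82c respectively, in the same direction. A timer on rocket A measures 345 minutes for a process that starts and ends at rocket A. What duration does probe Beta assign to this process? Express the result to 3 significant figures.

428 minutes

Transform rocket A's velocity into probe Beta's frame: (0.444 − 0.82)/(1 − 0.444·0.82) = −0.376/0.63592, so the relative speed is 0.59127c.
γ for this relative speed: γ = 1/√(1 − 0.3496) = 1.24.
The clock on rocket A records proper time, so probe Beta measures Δt = γΔτ = 1.24 × 345 = 428 minutes.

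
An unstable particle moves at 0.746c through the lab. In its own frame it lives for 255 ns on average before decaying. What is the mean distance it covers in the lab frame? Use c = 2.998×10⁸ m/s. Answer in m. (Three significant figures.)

Lorentz factor: γ = (1 − 0.556516)^(−1/2) = 1.5016.
Lab-frame lifetime: Δt = γτ = 1.5016 × 255 ns = 382.91 ns.
Distance: d = vΔt = 0.746 × 2.998×10⁸ m/s × 3.8291×10^-7 s = 85.6 m.

85.6 m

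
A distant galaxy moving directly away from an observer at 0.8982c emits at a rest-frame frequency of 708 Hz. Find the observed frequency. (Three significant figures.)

Relativistic Doppler (source moving away): f_obs = f_src · √((1−β)/(1+β)).
With β = 0.8982: factor = √(0.1018/1.8982) = 0.23158.
f_obs = 708 × 0.23158 = 164 Hz.

164 Hz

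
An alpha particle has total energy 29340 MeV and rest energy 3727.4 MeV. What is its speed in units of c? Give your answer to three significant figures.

Total energy E = γmc² gives γ = 29340/3727.4 = 7.8714.
Hence β = √(1 − 1/γ²) = √(1 − 0.0161397) = √0.9838603 = 0.992.

0.992c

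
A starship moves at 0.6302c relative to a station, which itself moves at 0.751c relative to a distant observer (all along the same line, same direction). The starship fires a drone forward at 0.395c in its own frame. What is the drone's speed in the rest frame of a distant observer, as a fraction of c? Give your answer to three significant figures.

Compose velocities in two stages. Stage 1 (into S'): u₁ = (0.395+0.6302)/(1+0.395×0.6302) = 0.82086.
Stage 2 (into S): u = (0.82086+0.751)/(1+0.82086×0.751) = 0.97241, so the speed is 0.972c.

0.972c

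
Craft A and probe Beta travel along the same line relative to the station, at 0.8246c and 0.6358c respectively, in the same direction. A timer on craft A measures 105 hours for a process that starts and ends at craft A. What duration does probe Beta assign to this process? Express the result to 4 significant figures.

Transform craft A's velocity into probe Beta's frame: (0.8246 − 0.6358)/(1 − 0.8246·0.6358) = 0.1888/0.47571932, so the relative speed is 0.39687c.
At |u| = 0.39687c, γ = (1 − 0.157506)^(−1/2) = 1.0895.
Craft A's interval is proper; time dilation gives Δt_B = γΔτ = 1.0895 × 105 hours = 114.4 hours.

114.4 hours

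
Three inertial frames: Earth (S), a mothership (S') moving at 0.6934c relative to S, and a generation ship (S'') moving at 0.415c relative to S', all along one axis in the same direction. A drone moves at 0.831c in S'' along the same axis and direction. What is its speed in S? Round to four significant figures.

Apply u = (u'+v)/(1+u'v) twice. Drone in the mothership frame: (0.831+0.415)/(1+0.831·0.415) = 1.246/1.344865 = 0.92649c.
That velocity, transformed to the rest frame of Earth: (0.92649+0.6934)/(1+0.92649·0.6934) = 1.61989/1.642428166 = 0.98628c.

0.9863c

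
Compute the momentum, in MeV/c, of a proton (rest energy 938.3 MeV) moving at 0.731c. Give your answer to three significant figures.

β² = 0.534361, so γ = 1/√0.465639 = 1.4655.
Momentum: p = γβ·mc = 1.4655 × 0.731 × 938.3 MeV/c = 1010 MeV/c.

1010 MeV/c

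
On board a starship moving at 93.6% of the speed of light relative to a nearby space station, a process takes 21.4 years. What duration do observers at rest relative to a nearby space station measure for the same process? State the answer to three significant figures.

With β = 0.936, γ = 1/√(1 − 0.936²) = 1/√0.123904 = 2.8409.
The onboard clock measures proper time, so the interval in the rest frame of a nearby space station is dilated: Δt = γ·Δτ = 2.8409 × 21.4 years = 60.8 years.

60.8 years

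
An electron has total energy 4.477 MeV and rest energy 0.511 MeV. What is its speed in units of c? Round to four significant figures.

Total energy E = γmc² gives γ = 4.477/0.511 = 8.7613.
Hence β = √(1 − 1/γ²) = √(1 − 0.0130276) = √0.9869724 = 0.9935.

0.9935c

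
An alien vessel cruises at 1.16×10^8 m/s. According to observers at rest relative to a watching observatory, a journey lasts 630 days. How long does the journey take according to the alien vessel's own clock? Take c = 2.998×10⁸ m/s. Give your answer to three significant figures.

β = v/c = (1.16×10^8 m/s)/(2.998×10⁸ m/s) = 0.386925.
γ = 1/√(1 − β²) = 1/√(1 − 0.149711) = 1/√0.850289 = 1/0.922111 = 1.0845.
The alien vessel's clock runs slow as seen from a watching observatory, so Δτ = Δt/γ = 630/1.0845 = 581 days.

581 days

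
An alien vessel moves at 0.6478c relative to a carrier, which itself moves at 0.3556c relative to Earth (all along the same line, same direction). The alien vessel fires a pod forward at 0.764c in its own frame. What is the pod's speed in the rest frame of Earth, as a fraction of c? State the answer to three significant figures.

0.973c

First combine the pod and alien vessel (S''→S'): u₁ = (0.764 + 0.6478)/(1 + 0.764×0.6478) = 1.4118/1.4949192 = 0.9444.
Then combine with the carrier (S'→S): u = (0.9444 + 0.3556)/(1 + 0.9444×0.3556) = 1.3/1.33582864 = 0.97318.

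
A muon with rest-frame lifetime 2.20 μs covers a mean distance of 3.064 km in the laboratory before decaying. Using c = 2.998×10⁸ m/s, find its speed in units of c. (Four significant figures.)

0.9776c

Lab distance = (lab lifetime)·v = γτ·βc, so βγ = d/(cτ) = 3064/(2.998×10⁸ × 2.200×10^-6) = 4.6455.
With βγ = 4.6455: γ² = 1 + (βγ)² = 22.5807, and β = (βγ)/γ = 4.6455/4.75192 = 0.9776.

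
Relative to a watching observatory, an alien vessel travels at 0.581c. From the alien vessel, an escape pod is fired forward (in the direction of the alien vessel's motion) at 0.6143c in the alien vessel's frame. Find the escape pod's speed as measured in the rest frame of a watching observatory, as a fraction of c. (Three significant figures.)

0.881c

In units of c, u = (u' + v)/(1 + u'v) with u' = 0.6143 and v = 0.581.
Numerator: 0.6143 + 0.581 = 1.1953. Denominator: 1 + (0.6143)(0.581) = 1.3569083.
u = 1.1953/1.3569083 = 0.8809, so the speed is 0.881c.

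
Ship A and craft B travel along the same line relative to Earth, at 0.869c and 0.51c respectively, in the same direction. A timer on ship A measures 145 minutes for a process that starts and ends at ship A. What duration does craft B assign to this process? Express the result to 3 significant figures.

190 minutes

Transform ship A's velocity into craft B's frame: (0.869 − 0.51)/(1 − 0.869·0.51) = 0.359/0.55681, so the relative speed is 0.64474c.
At |u| = 0.64474c, γ = (1 − 0.41569)^(−1/2) = 1.3082.
Ship A's interval is proper; time dilation gives Δt_B = γΔτ = 1.3082 × 145 minutes = 190 minutes.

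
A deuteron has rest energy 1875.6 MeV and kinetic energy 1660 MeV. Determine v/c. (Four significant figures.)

K = (γ−1)mc², so γ = 1 + 1660/1875.6 = 1.8851.
Then v/c = √(1 − γ⁻²) = √(1 − 0.281405) = √0.718595 = 0.8477.

0.8477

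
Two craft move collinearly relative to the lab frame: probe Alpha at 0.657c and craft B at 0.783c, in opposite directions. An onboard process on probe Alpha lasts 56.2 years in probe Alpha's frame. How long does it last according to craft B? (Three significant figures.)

The velocity of probe Alpha relative to craft B is (0.657 + 0.783)c / (1 + 0.657×0.783) = 0.95085c; relative speed 0.95085c.
γ for this relative speed: γ = 1/√(1 − 0.904116) = 3.2294.
The clock on probe Alpha records proper time, so craft B measures Δt = γΔτ = 3.2294 × 56.2 = 181 years.

181 years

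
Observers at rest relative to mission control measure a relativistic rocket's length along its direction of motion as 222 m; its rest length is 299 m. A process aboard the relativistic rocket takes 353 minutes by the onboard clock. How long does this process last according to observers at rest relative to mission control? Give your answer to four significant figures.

Length contraction gives γ = L₀/L = 299/222 = 1.34685.
The same γ dilates the second interval: 1.34685 × 353 minutes = 475.4 minutes.

475.4 minutes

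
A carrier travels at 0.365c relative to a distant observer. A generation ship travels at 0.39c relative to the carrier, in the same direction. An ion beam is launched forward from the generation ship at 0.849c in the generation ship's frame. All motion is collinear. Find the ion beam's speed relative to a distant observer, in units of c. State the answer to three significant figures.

Compose velocities in two stages. Stage 1 (into S'): u₁ = (0.849+0.39)/(1+0.849×0.39) = 0.9308.
Stage 2 (into S): u = (0.9308+0.365)/(1+0.9308×0.365) = 0.9672, so the speed is 0.967c.

0.967c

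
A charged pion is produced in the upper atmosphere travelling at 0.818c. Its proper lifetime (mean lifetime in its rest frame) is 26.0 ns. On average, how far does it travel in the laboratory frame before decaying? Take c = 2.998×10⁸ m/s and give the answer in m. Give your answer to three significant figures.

11.1 m

With β = 0.818, γ = 1/√(1 − 0.818²) = 1/√0.330876 = 1.7385.
Lab-frame lifetime: Δt = γτ = 1.7385 × 26.0 ns = 45.201 ns.
Distance: d = vΔt = 0.818 × 2.998×10⁸ m/s × 4.5201×10^-8 s = 11.1 m.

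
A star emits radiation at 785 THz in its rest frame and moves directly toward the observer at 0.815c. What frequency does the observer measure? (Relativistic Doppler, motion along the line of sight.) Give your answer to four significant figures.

2459 THz

Relativistic Doppler (source moving toward): f_obs = f_src · √((1+β)/(1−β)).
With β = 0.815: factor = √(1.815/0.185) = 3.1322.
f_obs = 785 × 3.1322 = 2459 THz.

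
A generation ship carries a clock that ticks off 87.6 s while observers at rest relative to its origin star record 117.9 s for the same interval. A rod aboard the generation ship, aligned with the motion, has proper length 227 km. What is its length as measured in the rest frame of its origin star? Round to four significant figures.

168.7 km

γ = Δt/Δτ = 117.9/87.6 = 1.34589.
L = L₀/γ = 227/1.34589 = 168.7 km.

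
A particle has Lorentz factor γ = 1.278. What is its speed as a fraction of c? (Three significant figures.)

0.623c

β = √(1 − 1/γ²) = √(1 − 1/1.633284) = √0.387737 = 0.623.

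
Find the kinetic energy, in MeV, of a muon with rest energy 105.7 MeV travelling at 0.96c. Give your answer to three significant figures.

272 MeV

γ = 1/√(1 − β²) = 1/√(1 − 0.9216) = 1/√0.0784 = 1/0.28 = 3.5714.
Kinetic energy: K = (γ − 1)mc² = (3.5714 − 1) × 105.7 MeV = 2.5714 × 105.7 = 272 MeV.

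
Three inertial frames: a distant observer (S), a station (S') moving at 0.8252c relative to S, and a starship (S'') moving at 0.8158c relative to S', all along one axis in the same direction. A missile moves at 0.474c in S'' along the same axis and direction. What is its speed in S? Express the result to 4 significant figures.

0.9931c

First combine the missile and starship (S''→S'): u₁ = (0.474 + 0.8158)/(1 + 0.474×0.8158) = 1.2898/1.3866892 = 0.93013.
Then combine with the station (S'→S): u = (0.93013 + 0.8252)/(1 + 0.93013×0.8252) = 1.75533/1.767543276 = 0.99309.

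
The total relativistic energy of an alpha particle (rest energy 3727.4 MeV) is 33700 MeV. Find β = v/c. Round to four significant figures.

0.9939

γ = E/(mc²) = 33700/3727.4 = 9.0412.
β = √(1 − 1/γ²) = √(1 − 0.0122334) = √0.9877666 = 0.9939.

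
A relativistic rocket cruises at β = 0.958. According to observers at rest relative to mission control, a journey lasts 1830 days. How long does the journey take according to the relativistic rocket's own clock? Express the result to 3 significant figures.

γ = 1/√(1 − β²) = 1/√(1 − 0.917764) = 1/√0.082236 = 1/0.286768 = 3.4871.
The moving clock records proper time: Δτ = Δt/γ = 1830/3.4871 = 525 days.

525 days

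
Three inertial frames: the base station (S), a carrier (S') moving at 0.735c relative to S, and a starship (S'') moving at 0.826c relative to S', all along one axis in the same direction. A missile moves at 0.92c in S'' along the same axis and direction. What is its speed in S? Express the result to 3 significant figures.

0.999c

Apply u = (u'+v)/(1+u'v) twice. Missile in the carrier frame: (0.92+0.826)/(1+0.92·0.826) = 1.746/1.75992 = 0.99209c.
That velocity, transformed to the rest frame of the base station: (0.99209+0.735)/(1+0.99209·0.735) = 1.72709/1.72918615 = 0.99879c.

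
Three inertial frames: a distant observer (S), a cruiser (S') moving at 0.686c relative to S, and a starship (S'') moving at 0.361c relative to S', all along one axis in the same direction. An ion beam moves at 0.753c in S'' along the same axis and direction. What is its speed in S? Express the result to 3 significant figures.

0.976c

First combine the ion beam and starship (S''→S'): u₁ = (0.753 + 0.361)/(1 + 0.753×0.361) = 1.114/1.271833 = 0.8759.
Then combine with the cruiser (S'→S): u = (0.8759 + 0.686)/(1 + 0.8759×0.686) = 1.5619/1.6008674 = 0.97566.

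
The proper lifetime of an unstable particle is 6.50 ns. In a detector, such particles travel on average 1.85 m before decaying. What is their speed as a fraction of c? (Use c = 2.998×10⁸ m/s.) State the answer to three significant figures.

0.689c

Let x = d/(cτ) = 1.850 m / (2.998×10⁸ m/s × 6.500×10^-9 s) = 0.94935. Since d = βγcτ, x = βγ = β/√(1−β²).
Solving: β² = x²/(1+x²) = 0.901265/1.901265 = 0.474034, so β = 0.689.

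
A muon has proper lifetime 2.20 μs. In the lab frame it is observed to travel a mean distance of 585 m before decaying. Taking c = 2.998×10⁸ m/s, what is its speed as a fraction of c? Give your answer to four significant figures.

0.6636c

Let x = d/(cτ) = 585.0 m / (2.998×10⁸ m/s × 2.200×10^-6 s) = 0.88695. Since d = βγcτ, x = βγ = β/√(1−β²).
Solving: β² = x²/(1+x²) = 0.78668/1.78668 = 0.440303, so β = 0.6636.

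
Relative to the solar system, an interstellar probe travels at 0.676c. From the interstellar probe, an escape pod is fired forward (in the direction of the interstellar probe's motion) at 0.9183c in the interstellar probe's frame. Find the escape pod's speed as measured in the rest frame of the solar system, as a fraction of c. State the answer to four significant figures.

In units of c, u = (u' + v)/(1 + u'v) with u' = 0.9183 and v = 0.676.
Numerator: 0.9183 + 0.676 = 1.5943. Denominator: 1 + (0.9183)(0.676) = 1.6207708.
u = 1.5943/1.6207708 = 0.98367, so the speed is 0.9837c.

0.9837c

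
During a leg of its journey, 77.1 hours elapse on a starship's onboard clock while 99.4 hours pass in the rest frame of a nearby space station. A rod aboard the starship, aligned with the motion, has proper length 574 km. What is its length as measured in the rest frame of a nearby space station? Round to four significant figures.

γ = Δt/Δτ = 99.4/77.1 = 1.28923.
The rod contracts by the same γ: 574 km / 1.28923 = 445.2 km.

445.2 km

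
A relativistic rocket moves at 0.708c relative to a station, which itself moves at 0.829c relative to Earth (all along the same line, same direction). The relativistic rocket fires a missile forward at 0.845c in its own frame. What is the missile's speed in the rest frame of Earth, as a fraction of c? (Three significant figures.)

0.997c

Apply u = (u'+v)/(1+u'v) twice. Missile in the station frame: (0.845+0.708)/(1+0.845·0.708) = 1.553/1.59826 = 0.97168c.
That velocity, transformed to the rest frame of Earth: (0.97168+0.829)/(1+0.97168·0.829) = 1.80068/1.80552272 = 0.99732c.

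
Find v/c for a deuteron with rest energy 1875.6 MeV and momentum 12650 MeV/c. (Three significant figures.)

pc/(mc²) = 12650/1875.6 = 6.7445 = βγ = β/√(1−β²).
So β² = x²/(1 + x²) with x = 6.7445: x² = 45.4883, β² = 45.4883/46.4883 = 0.978489, β = 0.989.

0.989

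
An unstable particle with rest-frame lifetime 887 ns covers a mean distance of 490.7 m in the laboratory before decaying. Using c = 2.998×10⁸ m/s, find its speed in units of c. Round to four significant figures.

0.8792c

Let x = d/(cτ) = 490.7 m / (2.998×10⁸ m/s × 8.870×10^-7 s) = 1.8453. Since d = βγcτ, x = βγ = β/√(1−β²).
Solving: β² = x²/(1+x²) = 3.40513/4.40513 = 0.772992, so β = 0.8792.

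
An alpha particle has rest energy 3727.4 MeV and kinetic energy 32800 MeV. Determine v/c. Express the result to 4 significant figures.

0.9948

K = (γ−1)mc², so γ = 1 + 32800/3727.4 = 9.7997.
Then v/c = √(1 − γ⁻²) = √(1 − 0.010413) = √0.989587 = 0.9948.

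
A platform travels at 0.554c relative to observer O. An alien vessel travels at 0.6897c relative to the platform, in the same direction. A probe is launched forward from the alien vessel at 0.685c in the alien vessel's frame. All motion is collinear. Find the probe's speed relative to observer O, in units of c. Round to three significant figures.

0.980c

Compose velocities in two stages. Stage 1 (into S'): u₁ = (0.685+0.6897)/(1+0.685×0.6897) = 0.93362.
Stage 2 (into S): u = (0.93362+0.554)/(1+0.93362×0.554) = 0.98049, so the speed is 0.980c.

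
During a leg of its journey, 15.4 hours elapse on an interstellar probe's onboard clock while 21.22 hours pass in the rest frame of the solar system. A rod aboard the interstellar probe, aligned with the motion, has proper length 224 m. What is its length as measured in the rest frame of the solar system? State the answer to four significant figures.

γ = Δt/Δτ = 21.22/15.4 = 1.37792.
L = L₀/γ = 224/1.37792 = 162.6 m.

162.6 m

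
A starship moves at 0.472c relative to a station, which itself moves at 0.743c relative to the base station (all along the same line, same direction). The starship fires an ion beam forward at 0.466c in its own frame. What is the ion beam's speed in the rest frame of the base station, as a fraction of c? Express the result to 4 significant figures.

0.9622c

First combine the ion beam and starship (S''→S'): u₁ = (0.466 + 0.472)/(1 + 0.466×0.472) = 0.938/1.219952 = 0.76888.
Then combine with the station (S'→S): u = (0.76888 + 0.743)/(1 + 0.76888×0.743) = 1.51188/1.57127784 = 0.9622.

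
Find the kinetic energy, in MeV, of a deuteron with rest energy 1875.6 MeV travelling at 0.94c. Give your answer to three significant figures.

With β = 0.94, γ = 1/√(1 − 0.94²) = 1/√0.1164 = 2.9311.
Kinetic energy: K = (γ − 1)mc² = (2.9311 − 1) × 1875.6 MeV = 1.9311 × 1875.6 = 3620 MeV.

3620 MeV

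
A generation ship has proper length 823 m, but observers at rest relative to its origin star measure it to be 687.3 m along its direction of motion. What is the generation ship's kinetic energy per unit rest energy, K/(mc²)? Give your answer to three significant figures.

γ = L₀/L = 823/687.3 = 1.19744.
Since K = (γ−1)mc², K/(mc²) = 1.19744 − 1 = 0.197.

0.197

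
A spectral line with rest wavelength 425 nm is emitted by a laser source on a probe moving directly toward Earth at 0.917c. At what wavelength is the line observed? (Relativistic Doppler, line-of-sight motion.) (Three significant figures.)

Relativistic Doppler for wavelength: λ_obs = λ_src · √((1−β)/(1+β)).
With β = 0.917: factor = √(0.083/1.917) = 0.20808.
λ_obs = 425 × 0.20808 = 88.4 nm.

88.4 nm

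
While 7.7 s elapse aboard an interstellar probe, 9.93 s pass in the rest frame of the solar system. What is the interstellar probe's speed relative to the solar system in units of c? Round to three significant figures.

γ = Δt/Δτ = 9.93/7.7 = 1.2896.
β = √(1 − 1/γ²) = √(1 − 0.601298) = √0.398702 = 0.631.

0.631c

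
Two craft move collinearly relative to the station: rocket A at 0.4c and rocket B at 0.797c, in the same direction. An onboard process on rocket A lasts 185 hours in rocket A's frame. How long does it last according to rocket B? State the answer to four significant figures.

227.7 hours

The velocity of rocket A relative to rocket B is (0.4 − 0.797)c / (1 − 0.4×0.797) = −0.5828c; relative speed 0.5828c.
γ for this relative speed: γ = 1/√(1 − 0.339656) = 1.2306.
The clock on rocket A records proper time, so rocket B measures Δt = γΔτ = 1.2306 × 185 = 227.7 hours.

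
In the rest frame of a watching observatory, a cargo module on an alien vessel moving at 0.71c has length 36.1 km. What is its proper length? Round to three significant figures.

51.3 km

β² = 0.5041, so γ = 1/√0.4959 = 1.42.
Proper length: L₀ = γ·L = 1.42 × 36.1 = 51.3 km.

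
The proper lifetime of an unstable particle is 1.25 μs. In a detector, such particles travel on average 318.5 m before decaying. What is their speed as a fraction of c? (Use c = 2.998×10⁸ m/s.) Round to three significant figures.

0.648c

Lab distance = (lab lifetime)·v = γτ·βc, so βγ = d/(cτ) = 318.5/(2.998×10⁸ × 1.250×10^-6) = 0.8499.
With βγ = 0.8499: γ² = 1 + (βγ)² = 1.72233, and β = (βγ)/γ = 0.8499/1.31238 = 0.648.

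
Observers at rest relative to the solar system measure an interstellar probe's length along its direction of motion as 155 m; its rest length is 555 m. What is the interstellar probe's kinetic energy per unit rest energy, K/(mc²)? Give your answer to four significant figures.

2.581

γ = L₀/L = 555/155 = 3.58065.
Since K = (γ−1)mc², K/(mc²) = 3.58065 − 1 = 2.581.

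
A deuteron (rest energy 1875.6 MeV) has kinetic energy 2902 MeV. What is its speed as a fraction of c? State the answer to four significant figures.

γ = 1 + K/(mc²) = 1 + 2902/1875.6 = 2.5472.
β = √(1 − 1/γ²) = √(1 − 0.154125) = √0.845875 = 0.9197.

0.9197c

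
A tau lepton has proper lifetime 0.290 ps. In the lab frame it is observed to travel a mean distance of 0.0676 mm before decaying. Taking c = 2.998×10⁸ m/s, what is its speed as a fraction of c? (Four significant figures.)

d = βγcτ ⇒ βγ = d/(cτ) = 6.760×10^-5 m / (8.6942×10^-5 m) = 0.77753.
β = (βγ)/√(1+(βγ)²) = 0.77753/√1.604553 = 0.6138.

0.6138c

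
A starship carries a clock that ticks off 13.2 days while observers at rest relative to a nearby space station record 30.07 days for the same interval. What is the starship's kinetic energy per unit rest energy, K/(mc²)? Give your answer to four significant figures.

γ = Δt/Δτ = 30.07/13.2 = 2.27803.
Since K = (γ−1)mc², K/(mc²) = 2.27803 − 1 = 1.278.

1.278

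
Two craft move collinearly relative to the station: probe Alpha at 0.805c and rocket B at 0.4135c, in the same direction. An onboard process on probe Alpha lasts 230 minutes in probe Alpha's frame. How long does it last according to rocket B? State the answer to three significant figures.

Speed of probe Alpha in rocket B's frame: u = (v_A − v_B)/(1 − v_A v_B/c²) = (0.805 − 0.4135)/(1 − 0.805×0.4135) = 0.3915/0.6671325 = 0.58684; |u| = 0.58684c.
At |u| = 0.58684c, γ = (1 − 0.344381)^(−1/2) = 1.235.
The clock on probe Alpha records proper time, so rocket B measures Δt = γΔτ = 1.235 × 230 = 284 minutes.

284 minutes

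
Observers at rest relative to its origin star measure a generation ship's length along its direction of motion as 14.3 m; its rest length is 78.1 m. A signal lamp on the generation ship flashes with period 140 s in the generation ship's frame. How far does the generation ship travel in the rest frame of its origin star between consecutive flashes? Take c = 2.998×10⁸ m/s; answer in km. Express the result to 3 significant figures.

2.25×10^8 km

γ = L₀/L = 78.1/14.3 = 5.46154.
β = √(1 − 1/γ²) = 0.98309. Lab-frame period = γτ = 5.46154×140 s = 764.62 s. Distance = βc × γτ = 0.98309 × 2.998×10⁸ m/s × 764.62 s = 2.2536×10^11 m = 2.25×10^8 km.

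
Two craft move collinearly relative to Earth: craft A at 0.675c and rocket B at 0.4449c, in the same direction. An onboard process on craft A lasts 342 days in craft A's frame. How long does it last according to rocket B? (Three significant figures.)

Speed of craft A in rocket B's frame: u = (v_A − v_B)/(1 − v_A v_B/c²) = (0.675 − 0.4449)/(1 − 0.675×0.4449) = 0.2301/0.6996925 = 0.32886; |u| = 0.32886c.
γ for this relative speed: γ = 1/√(1 − 0.108149) = 1.0589.
The clock on craft A records proper time, so rocket B measures Δt = γΔτ = 1.0589 × 342 = 362 days.

362 days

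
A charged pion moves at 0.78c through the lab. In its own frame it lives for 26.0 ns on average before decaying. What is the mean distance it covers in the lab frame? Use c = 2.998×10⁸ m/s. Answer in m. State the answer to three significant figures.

9.72 m

γ = 1/√(1 − β²) = 1/√(1 − 0.6084) = 1/√0.3916 = 1/0.62578 = 1.598.
Lab-frame lifetime: Δt = γτ = 1.598 × 26.0 ns = 41.548 ns.
Distance: d = vΔt = 0.78 × 2.998×10⁸ m/s × 4.1548×10^-8 s = 9.72 m.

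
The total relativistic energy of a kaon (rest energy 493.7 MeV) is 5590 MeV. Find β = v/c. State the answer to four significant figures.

γ = E/(mc²) = 5590/493.7 = 11.323.
β = √(1 − 1/γ²) = √(1 − 0.00779968) = √0.99220032 = 0.9961.

0.9961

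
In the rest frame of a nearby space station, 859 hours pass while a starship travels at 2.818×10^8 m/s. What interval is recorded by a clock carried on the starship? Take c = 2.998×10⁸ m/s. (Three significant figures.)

β = v/c = (2.818×10^8 m/s)/(2.998×10⁸ m/s) = 0.93996.
γ = 1/√(1 − β²) = 1/√(1 − 0.8835248016) = 1/√0.1164751984 = 1/0.341285 = 2.9301.
The moving clock records proper time: Δτ = Δt/γ = 859/2.9301 = 293 hours.

293 hours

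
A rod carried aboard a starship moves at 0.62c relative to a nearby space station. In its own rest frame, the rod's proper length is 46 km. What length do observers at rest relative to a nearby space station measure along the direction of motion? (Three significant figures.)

36.1 km

β² = 0.3844, so γ = 1/√0.6156 = 1.2745.
Along the direction of motion the measured length is L₀/γ = 46/1.2745 = 36.1 km.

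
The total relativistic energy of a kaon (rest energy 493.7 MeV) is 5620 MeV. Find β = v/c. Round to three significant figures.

0.996

Total energy E = γmc² gives γ = 5620/493.7 = 11.383.
Hence β = √(1 − 1/γ²) = √(1 − 0.00771768) = √0.99228232 = 0.996.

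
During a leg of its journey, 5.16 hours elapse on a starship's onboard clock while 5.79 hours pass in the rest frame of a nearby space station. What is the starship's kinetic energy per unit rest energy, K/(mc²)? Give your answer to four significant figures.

0.1221

The time-dilation ratio gives γ = 5.79/5.16 = 1.12209.
K/(mc²) = γ − 1 = 1.12209 − 1 = 0.1221.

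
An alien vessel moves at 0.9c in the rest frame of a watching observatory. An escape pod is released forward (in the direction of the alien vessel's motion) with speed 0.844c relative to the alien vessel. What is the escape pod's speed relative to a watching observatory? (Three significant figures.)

0.991c

Relativistic velocity addition: u = (u' + v)/(1 + u'v/c²), with u' = 0.844c and v = 0.9c.
Numerator: 0.844 + 0.9 = 1.744. Denominator: 1 + (0.844)(0.9) = 1.7596.
u = 1.744/1.7596 = 0.99113, so the speed is 0.991c.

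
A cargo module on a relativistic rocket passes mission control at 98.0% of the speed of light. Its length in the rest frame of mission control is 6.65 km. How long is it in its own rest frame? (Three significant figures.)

33.4 km

γ = 1/√(1 − β²) = 1/√(1 − 0.9604) = 1/√0.0396 = 1/0.198997 = 5.0252.
Proper length: L₀ = γ·L = 5.0252 × 6.65 = 33.4 km.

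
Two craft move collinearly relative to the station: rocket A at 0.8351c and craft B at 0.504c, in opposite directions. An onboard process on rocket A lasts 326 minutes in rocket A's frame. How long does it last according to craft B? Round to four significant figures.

974.9 minutes

The velocity of rocket A relative to craft B is (0.8351 + 0.504)c / (1 + 0.8351×0.504) = 0.94244c; relative speed 0.94244c.
At |u| = 0.94244c, γ = (1 − 0.888193)^(−1/2) = 2.9906.
Rocket A's interval is proper; time dilation gives Δt_B = γΔτ = 2.9906 × 326 minutes = 974.9 minutes.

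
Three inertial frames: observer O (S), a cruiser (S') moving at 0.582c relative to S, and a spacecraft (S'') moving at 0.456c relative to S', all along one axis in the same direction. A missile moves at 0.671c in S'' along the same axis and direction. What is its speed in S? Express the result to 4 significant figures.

0.9619c

Compose velocities in two stages. Stage 1 (into S'): u₁ = (0.671+0.456)/(1+0.671×0.456) = 0.86296.
Stage 2 (into S): u = (0.86296+0.582)/(1+0.86296×0.582) = 0.96187, so the speed is 0.9619c.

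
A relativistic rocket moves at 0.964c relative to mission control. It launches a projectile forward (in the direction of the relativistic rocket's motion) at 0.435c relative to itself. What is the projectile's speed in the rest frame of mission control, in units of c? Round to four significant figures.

0.9857c

Relativistic velocity addition: u = (u' + v)/(1 + u'v/c²), with u' = 0.435c and v = 0.964c.
Numerator: 0.435 + 0.964 = 1.399. Denominator: 1 + (0.435)(0.964) = 1.41934.
u = 1.399/1.41934 = 0.98567, so the speed is 0.9857c.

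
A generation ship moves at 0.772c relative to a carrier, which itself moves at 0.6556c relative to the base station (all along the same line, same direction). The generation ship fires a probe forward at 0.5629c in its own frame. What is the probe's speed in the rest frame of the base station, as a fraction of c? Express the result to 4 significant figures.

0.9851c

Apply u = (u'+v)/(1+u'v) twice. Probe in the carrier frame: (0.5629+0.772)/(1+0.5629·0.772) = 1.3349/1.4345588 = 0.93053c.
That velocity, transformed to the rest frame of the base station: (0.93053+0.6556)/(1+0.93053·0.6556) = 1.58613/1.610055468 = 0.98514c.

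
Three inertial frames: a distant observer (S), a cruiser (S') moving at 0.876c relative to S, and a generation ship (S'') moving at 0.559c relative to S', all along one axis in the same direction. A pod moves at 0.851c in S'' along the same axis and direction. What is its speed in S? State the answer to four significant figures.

First combine the pod and generation ship (S''→S'): u₁ = (0.851 + 0.559)/(1 + 0.851×0.559) = 1.41/1.475709 = 0.95547.
Then combine with the cruiser (S'→S): u = (0.95547 + 0.876)/(1 + 0.95547×0.876) = 1.83147/1.83699172 = 0.99699.

0.9970c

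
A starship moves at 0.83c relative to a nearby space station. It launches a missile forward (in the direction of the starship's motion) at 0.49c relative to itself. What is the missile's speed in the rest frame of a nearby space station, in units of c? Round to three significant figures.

In units of c, u = (u' + v)/(1 + u'v) with u' = 0.49 and v = 0.83.
Numerator: 0.49 + 0.83 = 1.32. Denominator: 1 + (0.49)(0.83) = 1.4067.
u = 1.32/1.4067 = 0.93837, so the speed is 0.938c.

0.938c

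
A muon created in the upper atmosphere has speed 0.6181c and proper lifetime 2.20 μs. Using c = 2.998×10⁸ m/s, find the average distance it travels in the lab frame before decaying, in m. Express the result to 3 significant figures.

519 m

γ = 1/√(1 − β²) = 1/√(1 − 0.38204761) = 1/√0.61795239 = 1/0.786099 = 1.2721.
Lab-frame lifetime: Δt = γτ = 1.2721 × 2.20 μs = 2.7986 μs.
Distance: d = vΔt = 0.6181 × 2.998×10⁸ m/s × 2.7986×10^-6 s = 519 m.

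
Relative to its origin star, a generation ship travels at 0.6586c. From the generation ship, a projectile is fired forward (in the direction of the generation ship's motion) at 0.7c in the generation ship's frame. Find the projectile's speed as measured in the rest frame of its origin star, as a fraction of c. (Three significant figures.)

0.930c

Relativistic velocity addition: u = (u' + v)/(1 + u'v/c²), with u' = 0.7c and v = 0.6586c.
Numerator: 0.7 + 0.6586 = 1.3586. Denominator: 1 + (0.7)(0.6586) = 1.46102.
u = 1.3586/1.46102 = 0.9299, so the speed is 0.930c.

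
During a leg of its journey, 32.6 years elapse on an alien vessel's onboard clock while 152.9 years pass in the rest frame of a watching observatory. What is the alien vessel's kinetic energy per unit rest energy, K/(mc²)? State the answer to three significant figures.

3.69

γ = Δt/Δτ = 152.9/32.6 = 4.69018.
K/(mc²) = γ − 1 = 4.69018 − 1 = 3.69.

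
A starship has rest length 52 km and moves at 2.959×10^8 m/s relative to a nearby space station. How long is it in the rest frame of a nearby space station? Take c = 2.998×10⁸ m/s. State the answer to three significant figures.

8.36 km

β = v/c = (2.959×10^8 m/s)/(2.998×10⁸ m/s) = 0.986991.
γ = 1/√(1 − β²) = 1/√(1 − 0.9741512) = 1/√0.02584877 = 6.2199.
Along the direction of motion the measured length is L₀/γ = 52/6.2199 = 8.36 km.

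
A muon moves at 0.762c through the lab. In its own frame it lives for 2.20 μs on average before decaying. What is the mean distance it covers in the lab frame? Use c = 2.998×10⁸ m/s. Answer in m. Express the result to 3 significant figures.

776 m

With β = 0.762, γ = 1/√(1 − 0.762²) = 1/√0.419356 = 1.5442.
Lab-frame lifetime: Δt = γτ = 1.5442 × 2.20 μs = 3.3972 μs.
Distance: d = vΔt = 0.762 × 2.998×10⁸ m/s × 3.3972×10^-6 s = 776 m.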